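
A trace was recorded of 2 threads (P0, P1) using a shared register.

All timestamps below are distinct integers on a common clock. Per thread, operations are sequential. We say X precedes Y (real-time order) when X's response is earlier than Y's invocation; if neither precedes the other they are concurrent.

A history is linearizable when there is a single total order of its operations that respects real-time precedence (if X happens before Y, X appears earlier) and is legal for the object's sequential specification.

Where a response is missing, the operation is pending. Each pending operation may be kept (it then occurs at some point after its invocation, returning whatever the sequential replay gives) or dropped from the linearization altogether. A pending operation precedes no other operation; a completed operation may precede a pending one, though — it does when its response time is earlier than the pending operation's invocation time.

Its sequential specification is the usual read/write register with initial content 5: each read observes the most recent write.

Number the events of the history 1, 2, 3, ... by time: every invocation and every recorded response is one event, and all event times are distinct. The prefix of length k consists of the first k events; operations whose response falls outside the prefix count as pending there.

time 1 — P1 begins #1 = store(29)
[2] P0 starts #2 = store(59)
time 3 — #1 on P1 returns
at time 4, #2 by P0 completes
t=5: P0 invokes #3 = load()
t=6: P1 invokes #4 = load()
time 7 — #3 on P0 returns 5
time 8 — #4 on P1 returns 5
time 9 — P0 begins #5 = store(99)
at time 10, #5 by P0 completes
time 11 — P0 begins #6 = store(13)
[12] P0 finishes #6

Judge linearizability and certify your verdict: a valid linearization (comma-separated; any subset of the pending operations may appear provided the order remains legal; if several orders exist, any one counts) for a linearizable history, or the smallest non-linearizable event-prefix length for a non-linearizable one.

cut after 6 events: linearizable; cut after 7 events (#3 responds, time 7): not linearizable
all 2 real-time-respecting orders fail — 3 completed register operations, no legal replay
including or dropping the 1 pending operation (#4) in any combination fails
sample order #1, #2, #3 (pending dropped) stalls at step 3 — #3 load() → 5 has no legal effect
sample order #2, #1, #3 (pending dropped) stalls at step 3 — #3 load() → 5 has no legal effect

not linearizable — minimal violating prefix: 7 events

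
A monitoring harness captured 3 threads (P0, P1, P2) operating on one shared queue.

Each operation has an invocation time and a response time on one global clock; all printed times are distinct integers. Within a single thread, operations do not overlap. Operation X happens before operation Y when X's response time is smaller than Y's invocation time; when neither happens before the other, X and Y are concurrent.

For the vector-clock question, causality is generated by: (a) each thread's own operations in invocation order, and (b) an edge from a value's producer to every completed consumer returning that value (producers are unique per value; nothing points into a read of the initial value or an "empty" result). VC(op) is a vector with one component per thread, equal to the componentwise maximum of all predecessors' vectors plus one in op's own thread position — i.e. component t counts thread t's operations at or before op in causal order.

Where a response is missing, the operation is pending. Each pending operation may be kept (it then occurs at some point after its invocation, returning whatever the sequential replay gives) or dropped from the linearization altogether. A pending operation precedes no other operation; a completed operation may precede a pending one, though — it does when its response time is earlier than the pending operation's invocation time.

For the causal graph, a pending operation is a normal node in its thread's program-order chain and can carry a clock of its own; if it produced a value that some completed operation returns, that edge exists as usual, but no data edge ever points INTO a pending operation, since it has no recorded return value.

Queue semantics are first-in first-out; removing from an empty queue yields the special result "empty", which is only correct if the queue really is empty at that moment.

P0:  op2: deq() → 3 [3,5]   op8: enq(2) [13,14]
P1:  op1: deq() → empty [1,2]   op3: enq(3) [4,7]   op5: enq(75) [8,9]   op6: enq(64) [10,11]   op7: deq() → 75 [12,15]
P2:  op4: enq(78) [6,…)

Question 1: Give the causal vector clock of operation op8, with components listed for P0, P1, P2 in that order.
(2, 2, 0)

no predecessors for op4 (invoked 6): P2 increments from zero → (0, 0, 1)
no predecessors for op1 (invoked 1): P1 increments from zero → (0, 1, 0)
op3, invoked 4, takes VC(op1)=(0, 1, 0) under max, adds 1 for P1 → (0, 2, 0)
op5, invoked 8, takes VC(op3)=(0, 2, 0) under max, adds 1 for P1 → (0, 3, 0)
op2, invoked 3, takes VC(op3)=(0, 2, 0) under max, adds 1 for P0 → (1, 2, 0)
op6, invoked 10, takes VC(op5)=(0, 3, 0) under max, adds 1 for P1 → (0, 4, 0)
op8, invoked 13, takes VC(op2)=(1, 2, 0) under max, adds 1 for P0 → (2, 2, 0)
op7, invoked 12, takes VC(op5)=(0, 3, 0), VC(op6)=(0, 4, 0) under max, adds 1 for P1 → (0, 5, 0)
target: VC(op8) = (2, 2, 0)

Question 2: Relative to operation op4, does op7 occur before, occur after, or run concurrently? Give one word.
concurrent

op7 spans [12,15], op4 spans [6,…)
the intervals overlap in both directions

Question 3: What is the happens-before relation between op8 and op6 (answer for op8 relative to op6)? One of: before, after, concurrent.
after

op8 spans [13,14], op6 spans [10,11]
resp(op6)=11 < inv(op8)=13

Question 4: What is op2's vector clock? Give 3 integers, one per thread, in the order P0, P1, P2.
(1, 2, 0)

op4, invoked 6, has no incoming edges; only P2's bump applies → (0, 0, 1)
op1, invoked 1, has no incoming edges; only P1's bump applies → (0, 1, 0)
invoked at 4, op3 merges VC(op1)=(0, 1, 0) and bumps P1's slot → (0, 2, 0)
invoked at 8, op5 merges VC(op3)=(0, 2, 0) and bumps P1's slot → (0, 3, 0)
invoked at 3, op2 merges VC(op3)=(0, 2, 0) and bumps P0's slot → (1, 2, 0)
invoked at 10, op6 merges VC(op5)=(0, 3, 0) and bumps P1's slot → (0, 4, 0)
invoked at 13, op8 merges VC(op2)=(1, 2, 0) and bumps P0's slot → (2, 2, 0)
invoked at 12, op7 merges VC(op5)=(0, 3, 0), VC(op6)=(0, 4, 0) and bumps P1's slot → (0, 5, 0)
target: VC(op2) = (1, 2, 0)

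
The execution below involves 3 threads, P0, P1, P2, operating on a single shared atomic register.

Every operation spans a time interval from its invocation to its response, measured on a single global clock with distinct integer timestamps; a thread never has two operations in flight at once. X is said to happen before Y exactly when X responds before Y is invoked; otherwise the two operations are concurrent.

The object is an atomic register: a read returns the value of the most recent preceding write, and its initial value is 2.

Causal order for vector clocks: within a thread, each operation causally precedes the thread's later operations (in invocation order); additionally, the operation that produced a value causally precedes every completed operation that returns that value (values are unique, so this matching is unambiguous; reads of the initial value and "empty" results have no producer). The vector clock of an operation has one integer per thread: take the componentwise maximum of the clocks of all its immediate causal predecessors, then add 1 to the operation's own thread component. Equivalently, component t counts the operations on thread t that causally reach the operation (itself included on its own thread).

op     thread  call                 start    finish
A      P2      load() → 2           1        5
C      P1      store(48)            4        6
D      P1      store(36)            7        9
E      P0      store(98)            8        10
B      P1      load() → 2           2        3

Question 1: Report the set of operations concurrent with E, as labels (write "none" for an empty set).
Answer: D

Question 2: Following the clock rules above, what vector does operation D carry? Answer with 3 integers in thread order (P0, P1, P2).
Answer: (0, 3, 0)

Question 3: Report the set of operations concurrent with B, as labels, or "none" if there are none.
Answer: A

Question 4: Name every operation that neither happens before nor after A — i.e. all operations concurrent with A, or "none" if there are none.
Answer: B, C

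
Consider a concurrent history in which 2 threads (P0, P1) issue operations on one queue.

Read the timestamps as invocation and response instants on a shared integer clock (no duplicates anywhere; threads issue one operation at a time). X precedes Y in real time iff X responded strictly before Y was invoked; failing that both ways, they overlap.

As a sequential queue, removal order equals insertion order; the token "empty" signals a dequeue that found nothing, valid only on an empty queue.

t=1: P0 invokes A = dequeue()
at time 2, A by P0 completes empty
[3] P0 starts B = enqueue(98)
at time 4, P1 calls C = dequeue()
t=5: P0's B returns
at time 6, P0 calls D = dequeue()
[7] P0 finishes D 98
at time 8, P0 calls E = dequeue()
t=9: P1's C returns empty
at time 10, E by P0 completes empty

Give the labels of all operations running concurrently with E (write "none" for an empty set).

overlap test against E [8,10]: concurrent iff the interval meets 8..10
A [1,2]: before
B [3,5]: before
C [4,9]: concurrent
D [6,7]: before

C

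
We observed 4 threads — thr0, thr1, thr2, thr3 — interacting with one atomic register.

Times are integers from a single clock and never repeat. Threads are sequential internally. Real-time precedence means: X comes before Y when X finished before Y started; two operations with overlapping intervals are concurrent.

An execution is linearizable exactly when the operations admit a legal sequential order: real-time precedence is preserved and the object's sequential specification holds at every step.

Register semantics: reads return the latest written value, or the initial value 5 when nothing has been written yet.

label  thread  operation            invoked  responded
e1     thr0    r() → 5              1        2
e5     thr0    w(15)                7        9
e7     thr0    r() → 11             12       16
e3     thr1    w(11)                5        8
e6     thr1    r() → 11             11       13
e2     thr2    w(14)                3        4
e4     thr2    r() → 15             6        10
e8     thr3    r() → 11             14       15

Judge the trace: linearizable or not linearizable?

linearizable

one valid linearization: e1, e2, e5, e4, e3, e6, e7, e8
1. e1 r() → 5, leaving value 5
2. e2 w(14), leaving value 14
3. e5 w(15), leaving value 15
4. e4 r() → 15, leaving value 15
5. e3 w(11), leaving value 11
6. e6 r() → 11, leaving value 11
7. e7 r() → 11, leaving value 11
8. e8 r() → 11, leaving value 11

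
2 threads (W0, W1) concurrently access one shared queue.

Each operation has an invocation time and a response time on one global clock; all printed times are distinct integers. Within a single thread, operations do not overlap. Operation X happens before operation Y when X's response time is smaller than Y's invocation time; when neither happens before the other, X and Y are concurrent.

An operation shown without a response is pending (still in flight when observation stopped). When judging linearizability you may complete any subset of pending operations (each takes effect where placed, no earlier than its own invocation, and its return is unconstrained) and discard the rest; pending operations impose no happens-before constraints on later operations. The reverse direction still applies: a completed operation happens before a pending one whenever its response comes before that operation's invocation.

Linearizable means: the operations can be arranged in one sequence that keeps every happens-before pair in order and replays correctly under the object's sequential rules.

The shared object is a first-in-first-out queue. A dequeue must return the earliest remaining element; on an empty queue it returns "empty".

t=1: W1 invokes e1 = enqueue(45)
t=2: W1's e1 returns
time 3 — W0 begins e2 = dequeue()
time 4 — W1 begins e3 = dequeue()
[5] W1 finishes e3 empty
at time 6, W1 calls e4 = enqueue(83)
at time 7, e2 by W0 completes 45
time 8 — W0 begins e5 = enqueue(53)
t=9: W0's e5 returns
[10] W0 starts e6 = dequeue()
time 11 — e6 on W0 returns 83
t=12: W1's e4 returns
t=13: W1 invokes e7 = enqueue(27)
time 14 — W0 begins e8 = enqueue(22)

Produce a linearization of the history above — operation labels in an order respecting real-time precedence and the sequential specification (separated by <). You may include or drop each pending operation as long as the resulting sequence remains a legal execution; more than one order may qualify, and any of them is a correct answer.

e1 < e2 < e3 < e4 < e5 < e6

after step 1 (e1 enqueue(45)): queue <45>
after step 2 (e2 dequeue() → 45): queue <>
after step 3 (e3 dequeue() → empty): queue <>
after step 4 (e4 enqueue(83)): queue <83>
after step 5 (e5 enqueue(53)): queue <83,53>
after step 6 (e6 dequeue() → 83): queue <53>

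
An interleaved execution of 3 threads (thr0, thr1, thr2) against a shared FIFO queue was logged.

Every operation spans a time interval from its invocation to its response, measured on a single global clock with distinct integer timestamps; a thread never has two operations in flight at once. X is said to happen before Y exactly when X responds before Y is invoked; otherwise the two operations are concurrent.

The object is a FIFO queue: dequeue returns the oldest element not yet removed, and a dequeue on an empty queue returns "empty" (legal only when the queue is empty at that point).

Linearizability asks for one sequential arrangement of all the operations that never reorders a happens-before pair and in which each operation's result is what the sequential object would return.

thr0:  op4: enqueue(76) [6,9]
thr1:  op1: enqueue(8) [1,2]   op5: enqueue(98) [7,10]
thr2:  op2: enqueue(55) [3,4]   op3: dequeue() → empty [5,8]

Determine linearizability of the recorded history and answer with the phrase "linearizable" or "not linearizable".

already the first 8 events (up to op3's response at time 8) admit no linearization; the first 7 still do
exhaustive check: the 3 completed FIFO queue ops admit one real-time order; illegal
no completion choice of the 2 pending operations (op4, op5) rescues it — every subset was tried
one such order, op1, op2, op3 (pending dropped), breaks at step 3 where op3 dequeue() → empty is illegal

not linearizable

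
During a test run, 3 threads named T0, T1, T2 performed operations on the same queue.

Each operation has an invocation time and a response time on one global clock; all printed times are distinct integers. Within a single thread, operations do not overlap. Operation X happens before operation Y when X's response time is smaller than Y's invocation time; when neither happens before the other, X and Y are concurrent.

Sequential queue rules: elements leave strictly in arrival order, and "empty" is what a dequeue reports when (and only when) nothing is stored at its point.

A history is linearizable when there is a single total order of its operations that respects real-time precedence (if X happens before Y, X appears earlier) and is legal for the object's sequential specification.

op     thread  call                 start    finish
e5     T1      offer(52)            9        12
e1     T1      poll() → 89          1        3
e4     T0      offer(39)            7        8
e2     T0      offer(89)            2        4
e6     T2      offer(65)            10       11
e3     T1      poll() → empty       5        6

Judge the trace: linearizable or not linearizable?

linearizable

one valid linearization: e2, e1, e3, e4, e5, e6
1. e2 offer(89), leaving queue <89>
2. e1 poll() → 89, leaving queue <>
3. e3 poll() → empty, leaving queue <>
4. e4 offer(39), leaving queue <39>
5. e5 offer(52), leaving queue <39,52>
6. e6 offer(65), leaving queue <39,52,65>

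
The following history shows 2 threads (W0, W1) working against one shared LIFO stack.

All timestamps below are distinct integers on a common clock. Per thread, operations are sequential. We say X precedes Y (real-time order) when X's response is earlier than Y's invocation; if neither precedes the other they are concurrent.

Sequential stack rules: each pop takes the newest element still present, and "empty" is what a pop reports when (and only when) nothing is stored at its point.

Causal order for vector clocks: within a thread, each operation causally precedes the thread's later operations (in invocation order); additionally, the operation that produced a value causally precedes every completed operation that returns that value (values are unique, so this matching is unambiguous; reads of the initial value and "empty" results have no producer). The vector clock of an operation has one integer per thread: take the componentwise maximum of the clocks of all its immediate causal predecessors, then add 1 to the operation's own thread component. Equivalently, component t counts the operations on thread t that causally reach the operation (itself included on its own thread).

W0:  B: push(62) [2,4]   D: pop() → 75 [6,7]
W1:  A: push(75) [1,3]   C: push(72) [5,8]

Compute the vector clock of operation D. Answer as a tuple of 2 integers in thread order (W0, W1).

(2, 1)

no predecessors for A (invoked 1): W1 increments from zero → (0, 1)
no predecessors for B (invoked 2): W0 increments from zero → (1, 0)
C (invocation 5): componentwise max over VC(A)=(0, 1), +1 at W1, giving (0, 2)
D (invocation 6): componentwise max over VC(A)=(0, 1), VC(B)=(1, 0), +1 at W0, giving (2, 1)
target: VC(D) = (2, 1)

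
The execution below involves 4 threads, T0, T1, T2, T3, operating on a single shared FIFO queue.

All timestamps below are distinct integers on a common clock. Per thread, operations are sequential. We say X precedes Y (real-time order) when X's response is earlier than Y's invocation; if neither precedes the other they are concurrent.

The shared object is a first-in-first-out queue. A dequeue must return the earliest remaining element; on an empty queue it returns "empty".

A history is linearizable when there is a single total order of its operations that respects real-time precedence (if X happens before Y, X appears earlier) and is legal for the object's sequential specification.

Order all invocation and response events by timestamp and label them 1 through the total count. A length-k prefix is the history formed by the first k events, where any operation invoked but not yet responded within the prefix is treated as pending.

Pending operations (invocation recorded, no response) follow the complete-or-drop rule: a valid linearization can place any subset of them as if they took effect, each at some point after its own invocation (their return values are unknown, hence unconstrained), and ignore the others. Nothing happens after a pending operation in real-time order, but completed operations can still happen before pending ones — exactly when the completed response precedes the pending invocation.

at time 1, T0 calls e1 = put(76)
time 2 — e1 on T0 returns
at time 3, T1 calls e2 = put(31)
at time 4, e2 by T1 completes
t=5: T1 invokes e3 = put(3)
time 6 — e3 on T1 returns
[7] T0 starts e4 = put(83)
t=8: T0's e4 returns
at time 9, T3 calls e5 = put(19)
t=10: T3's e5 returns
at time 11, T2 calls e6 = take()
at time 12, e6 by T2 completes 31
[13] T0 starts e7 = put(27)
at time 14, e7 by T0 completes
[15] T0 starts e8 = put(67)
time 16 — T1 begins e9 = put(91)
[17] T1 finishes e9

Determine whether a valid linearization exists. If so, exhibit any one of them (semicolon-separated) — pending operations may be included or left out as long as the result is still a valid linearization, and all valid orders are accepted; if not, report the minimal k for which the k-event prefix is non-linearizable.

already the first 12 events (up to e6's response at time 12) admit no linearization; the first 11 still do
the completed operations (6 total) allow one real-time order; the FIFO queue replay rejects it
e.g. e1, e2, e3, e4, e5, e6: illegal at step 6, since e6 take() → 31 cannot apply there

not linearizable — minimal violating prefix: 12 events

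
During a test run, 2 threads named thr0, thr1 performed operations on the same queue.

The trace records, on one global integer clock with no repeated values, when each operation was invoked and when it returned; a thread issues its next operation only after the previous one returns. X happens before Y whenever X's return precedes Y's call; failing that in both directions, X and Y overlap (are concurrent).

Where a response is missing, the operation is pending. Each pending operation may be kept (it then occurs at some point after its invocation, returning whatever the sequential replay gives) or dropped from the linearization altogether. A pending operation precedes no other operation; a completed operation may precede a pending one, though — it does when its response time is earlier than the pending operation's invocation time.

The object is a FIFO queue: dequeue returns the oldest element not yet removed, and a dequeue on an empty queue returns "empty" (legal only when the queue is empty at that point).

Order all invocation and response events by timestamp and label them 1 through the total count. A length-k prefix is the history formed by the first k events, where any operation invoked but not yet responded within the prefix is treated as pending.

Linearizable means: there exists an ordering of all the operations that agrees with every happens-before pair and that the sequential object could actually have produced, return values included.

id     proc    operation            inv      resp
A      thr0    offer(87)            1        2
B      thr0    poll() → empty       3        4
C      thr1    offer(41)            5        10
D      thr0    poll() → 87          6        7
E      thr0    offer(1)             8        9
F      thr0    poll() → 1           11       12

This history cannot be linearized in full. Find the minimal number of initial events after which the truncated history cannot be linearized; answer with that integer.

4

one valid order for events 1..3 is A:
step 1: A offer(87) — queue <87>
include event 4 — B responding at 4 — and every candidate order breaks
for example A, B fails at step 2: B poll() → empty is not legal there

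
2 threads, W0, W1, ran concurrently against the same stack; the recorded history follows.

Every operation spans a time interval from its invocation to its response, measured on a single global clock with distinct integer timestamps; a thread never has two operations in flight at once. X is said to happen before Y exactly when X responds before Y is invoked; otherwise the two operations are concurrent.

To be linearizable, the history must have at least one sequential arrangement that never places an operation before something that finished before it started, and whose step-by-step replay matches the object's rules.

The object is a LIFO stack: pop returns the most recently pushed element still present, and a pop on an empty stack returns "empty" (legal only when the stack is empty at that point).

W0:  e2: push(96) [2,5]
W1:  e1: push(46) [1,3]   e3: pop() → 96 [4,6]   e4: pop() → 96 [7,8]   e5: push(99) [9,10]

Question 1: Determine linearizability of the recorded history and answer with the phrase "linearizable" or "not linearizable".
through event 7 a valid linearization exists; event 8 (e4 responding at time 8) ends that
no legal order exists: 3 real-time-consistent candidates over 4 completed stack operations, all rejected
one such order, e1, e2, e3, e4, breaks at step 4 where e4 pop() → 96 is illegal
one such order, e1, e3, e2, e4, breaks at step 2 where e3 pop() → 96 is illegal

not linearizable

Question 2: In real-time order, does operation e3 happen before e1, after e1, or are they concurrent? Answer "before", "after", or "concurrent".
Answer: after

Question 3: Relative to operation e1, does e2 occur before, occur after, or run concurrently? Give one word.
Answer: concurrent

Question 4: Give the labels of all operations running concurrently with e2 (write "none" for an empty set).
Answer: e1, e3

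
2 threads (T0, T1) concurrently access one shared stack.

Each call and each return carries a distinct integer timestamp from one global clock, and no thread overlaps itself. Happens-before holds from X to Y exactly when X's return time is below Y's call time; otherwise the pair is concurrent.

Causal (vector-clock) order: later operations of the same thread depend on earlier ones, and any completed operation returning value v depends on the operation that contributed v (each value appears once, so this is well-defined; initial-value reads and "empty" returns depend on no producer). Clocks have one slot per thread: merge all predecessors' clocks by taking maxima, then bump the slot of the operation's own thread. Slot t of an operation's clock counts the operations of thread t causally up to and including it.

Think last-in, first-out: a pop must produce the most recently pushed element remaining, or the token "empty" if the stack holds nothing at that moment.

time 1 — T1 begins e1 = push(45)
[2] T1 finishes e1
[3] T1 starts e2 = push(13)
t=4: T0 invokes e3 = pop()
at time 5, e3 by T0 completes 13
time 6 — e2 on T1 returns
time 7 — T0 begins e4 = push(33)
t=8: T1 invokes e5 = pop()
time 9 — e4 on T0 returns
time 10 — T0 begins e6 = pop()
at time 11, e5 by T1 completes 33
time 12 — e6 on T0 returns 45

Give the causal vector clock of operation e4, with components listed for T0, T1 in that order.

no predecessors for e1 (invoked 1): T1 increments from zero → (0, 1)
VC(e2, invoked at 3): max of VC(e1)=(0, 1), then +1 on thread T1 → (0, 2)
VC(e3, invoked at 4): max of VC(e2)=(0, 2), then +1 on thread T0 → (1, 2)
VC(e4, invoked at 7): max of VC(e3)=(1, 2), then +1 on thread T0 → (2, 2)
VC(e5, invoked at 8): max of VC(e2)=(0, 2), VC(e4)=(2, 2), then +1 on thread T1 → (2, 3)
VC(e6, invoked at 10): max of VC(e1)=(0, 1), VC(e4)=(2, 2), then +1 on thread T0 → (3, 2)
target: VC(e4) = (2, 2)

(2, 2)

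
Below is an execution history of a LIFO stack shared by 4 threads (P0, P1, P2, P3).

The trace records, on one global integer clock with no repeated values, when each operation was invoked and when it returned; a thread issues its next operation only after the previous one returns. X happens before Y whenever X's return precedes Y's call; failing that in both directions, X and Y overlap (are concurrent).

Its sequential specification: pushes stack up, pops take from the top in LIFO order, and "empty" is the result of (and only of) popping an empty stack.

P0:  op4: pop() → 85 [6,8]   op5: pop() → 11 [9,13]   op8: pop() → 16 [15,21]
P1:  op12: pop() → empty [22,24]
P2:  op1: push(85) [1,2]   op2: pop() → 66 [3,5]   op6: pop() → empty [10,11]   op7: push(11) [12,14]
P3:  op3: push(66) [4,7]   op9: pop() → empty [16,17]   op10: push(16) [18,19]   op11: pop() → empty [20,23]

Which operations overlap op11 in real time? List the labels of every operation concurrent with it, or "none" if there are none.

op11 spans [20,23]; an op avoiding the whole window 20..23 is ordered, any other is concurrent
op1 [1,2]: before
op2 [3,5]: before
op3 [4,7]: before
op4 [6,8]: before
op5 [9,13]: before
op6 [10,11]: before
op7 [12,14]: before
op8 [15,21]: concurrent
op9 [16,17]: before
op10 [18,19]: before
op12 [22,24]: concurrent

op12, op8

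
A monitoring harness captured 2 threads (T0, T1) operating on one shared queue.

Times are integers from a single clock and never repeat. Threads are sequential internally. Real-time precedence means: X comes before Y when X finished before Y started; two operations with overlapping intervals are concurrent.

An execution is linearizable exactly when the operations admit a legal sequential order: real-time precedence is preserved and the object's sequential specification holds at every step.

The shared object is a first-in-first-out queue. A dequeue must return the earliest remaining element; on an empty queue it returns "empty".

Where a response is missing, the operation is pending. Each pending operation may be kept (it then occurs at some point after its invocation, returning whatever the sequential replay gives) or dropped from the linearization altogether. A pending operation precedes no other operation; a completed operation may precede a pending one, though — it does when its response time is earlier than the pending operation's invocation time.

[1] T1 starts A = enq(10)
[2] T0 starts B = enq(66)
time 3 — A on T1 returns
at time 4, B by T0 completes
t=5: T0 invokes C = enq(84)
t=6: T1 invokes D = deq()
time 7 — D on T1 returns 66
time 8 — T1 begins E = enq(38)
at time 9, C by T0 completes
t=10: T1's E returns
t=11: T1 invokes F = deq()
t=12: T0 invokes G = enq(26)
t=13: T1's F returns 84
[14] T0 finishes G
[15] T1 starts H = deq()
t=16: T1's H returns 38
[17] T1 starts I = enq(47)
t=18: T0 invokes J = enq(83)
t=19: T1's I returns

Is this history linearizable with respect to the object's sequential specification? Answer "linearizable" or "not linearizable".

already the first 13 events (up to F's response at time 13) admit no linearization; the first 12 still do
the 6 completed operations admit 6 real-time orders; each fails the queue replay
include/drop combinations of the 1 pending operation (G) were all tried; none helps
one such order, A, B, C, D, E, F (pending dropped), breaks at step 4 where D deq() → 66 is illegal
one such order, A, B, D, C, E, F (pending dropped), breaks at step 3 where D deq() → 66 is illegal

not linearizable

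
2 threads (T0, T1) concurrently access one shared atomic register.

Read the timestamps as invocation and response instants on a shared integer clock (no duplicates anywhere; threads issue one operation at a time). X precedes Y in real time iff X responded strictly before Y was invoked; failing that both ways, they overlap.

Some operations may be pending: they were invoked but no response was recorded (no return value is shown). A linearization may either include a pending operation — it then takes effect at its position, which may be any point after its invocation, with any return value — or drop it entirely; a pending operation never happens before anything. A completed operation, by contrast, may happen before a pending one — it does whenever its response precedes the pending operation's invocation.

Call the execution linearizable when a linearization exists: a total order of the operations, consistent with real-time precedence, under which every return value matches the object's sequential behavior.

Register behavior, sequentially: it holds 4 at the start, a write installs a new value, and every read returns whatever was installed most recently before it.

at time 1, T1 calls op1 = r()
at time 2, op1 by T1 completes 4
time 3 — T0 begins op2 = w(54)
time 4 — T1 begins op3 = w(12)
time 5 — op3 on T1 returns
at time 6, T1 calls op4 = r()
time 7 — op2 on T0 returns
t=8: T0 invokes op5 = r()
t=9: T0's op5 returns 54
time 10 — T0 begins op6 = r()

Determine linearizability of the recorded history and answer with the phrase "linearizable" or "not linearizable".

linearizable

witness order: op1, op3, op2, op4, op5
step 1: op1 r() → 4 — value 4
step 2: op3 w(12) — value 12
step 3: op2 w(54) — value 54
step 4: op4 r() (pending, included) — value 54
step 5: op5 r() → 54 — value 54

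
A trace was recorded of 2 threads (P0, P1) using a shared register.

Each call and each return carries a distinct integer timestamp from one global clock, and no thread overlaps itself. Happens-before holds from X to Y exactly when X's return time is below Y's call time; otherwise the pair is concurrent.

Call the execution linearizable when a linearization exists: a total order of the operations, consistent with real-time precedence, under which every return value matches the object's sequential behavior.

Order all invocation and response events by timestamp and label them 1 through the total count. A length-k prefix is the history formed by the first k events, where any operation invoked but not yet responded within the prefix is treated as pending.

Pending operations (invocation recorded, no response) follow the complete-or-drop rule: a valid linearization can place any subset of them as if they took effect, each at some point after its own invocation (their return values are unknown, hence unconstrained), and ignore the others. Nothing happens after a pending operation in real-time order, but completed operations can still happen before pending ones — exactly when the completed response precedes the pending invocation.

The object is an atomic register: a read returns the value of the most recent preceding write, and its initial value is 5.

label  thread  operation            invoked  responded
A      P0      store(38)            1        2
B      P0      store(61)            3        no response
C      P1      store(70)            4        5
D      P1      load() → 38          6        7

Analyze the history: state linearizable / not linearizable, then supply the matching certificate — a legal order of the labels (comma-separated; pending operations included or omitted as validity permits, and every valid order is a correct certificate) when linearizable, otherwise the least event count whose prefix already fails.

already the first 7 events (up to D's response at time 7) admit no linearization; the first 6 still do
exactly one order of the 3 completed ops respects real time; the register replay fails
no completion choice of the 1 pending operation (B) rescues it — every subset was tried
take A, C, D (pending dropped): step 3 already fails, because D load() → 38 cannot occur there

not linearizable — minimal violating prefix: 7 events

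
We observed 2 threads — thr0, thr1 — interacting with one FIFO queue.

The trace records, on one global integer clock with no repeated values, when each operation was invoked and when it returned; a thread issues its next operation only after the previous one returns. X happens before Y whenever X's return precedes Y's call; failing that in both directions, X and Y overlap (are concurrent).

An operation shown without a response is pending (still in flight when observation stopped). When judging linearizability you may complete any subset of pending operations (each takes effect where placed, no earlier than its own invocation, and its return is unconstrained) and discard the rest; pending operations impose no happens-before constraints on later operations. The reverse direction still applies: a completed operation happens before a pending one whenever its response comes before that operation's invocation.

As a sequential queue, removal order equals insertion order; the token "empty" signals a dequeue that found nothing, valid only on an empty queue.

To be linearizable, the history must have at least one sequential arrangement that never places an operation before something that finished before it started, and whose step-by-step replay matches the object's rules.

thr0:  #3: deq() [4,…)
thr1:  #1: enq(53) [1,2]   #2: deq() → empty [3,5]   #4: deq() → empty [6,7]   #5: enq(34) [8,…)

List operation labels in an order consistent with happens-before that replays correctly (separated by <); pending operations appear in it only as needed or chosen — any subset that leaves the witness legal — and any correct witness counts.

#1 < #3 < #2 < #4

step 1: #1 enq(53) — queue <53>
step 2: #3 deq() (pending, included) — queue <>
step 3: #2 deq() → empty — queue <>
step 4: #4 deq() → empty — queue <>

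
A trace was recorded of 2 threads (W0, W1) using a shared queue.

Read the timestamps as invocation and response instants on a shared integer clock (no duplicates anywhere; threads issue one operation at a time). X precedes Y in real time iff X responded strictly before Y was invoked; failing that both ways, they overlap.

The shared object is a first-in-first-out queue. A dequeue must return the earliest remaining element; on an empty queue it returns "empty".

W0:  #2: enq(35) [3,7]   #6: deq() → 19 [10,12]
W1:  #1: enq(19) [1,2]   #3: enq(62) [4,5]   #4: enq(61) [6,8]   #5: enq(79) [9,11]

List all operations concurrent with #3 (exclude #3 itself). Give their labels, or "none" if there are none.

#2

overlap test against #3 [4,5]: concurrent iff the interval meets 4..5
#1 [1,2]: before
#2 [3,7]: concurrent
#4 [6,8]: after
#5 [9,11]: after
#6 [10,12]: after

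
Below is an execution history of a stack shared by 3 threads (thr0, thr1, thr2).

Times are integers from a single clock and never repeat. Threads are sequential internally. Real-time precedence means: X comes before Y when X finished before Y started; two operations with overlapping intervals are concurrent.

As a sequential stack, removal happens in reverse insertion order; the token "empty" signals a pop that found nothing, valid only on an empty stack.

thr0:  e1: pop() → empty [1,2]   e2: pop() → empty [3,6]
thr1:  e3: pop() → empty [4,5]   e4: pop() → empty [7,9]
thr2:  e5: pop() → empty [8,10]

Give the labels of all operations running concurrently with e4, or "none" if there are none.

e5

e4 spans [7,9]; an op avoiding the whole window 7..9 is ordered, any other is concurrent
e1 [1,2]: before
e2 [3,6]: before
e3 [4,5]: before
e5 [8,10]: concurrent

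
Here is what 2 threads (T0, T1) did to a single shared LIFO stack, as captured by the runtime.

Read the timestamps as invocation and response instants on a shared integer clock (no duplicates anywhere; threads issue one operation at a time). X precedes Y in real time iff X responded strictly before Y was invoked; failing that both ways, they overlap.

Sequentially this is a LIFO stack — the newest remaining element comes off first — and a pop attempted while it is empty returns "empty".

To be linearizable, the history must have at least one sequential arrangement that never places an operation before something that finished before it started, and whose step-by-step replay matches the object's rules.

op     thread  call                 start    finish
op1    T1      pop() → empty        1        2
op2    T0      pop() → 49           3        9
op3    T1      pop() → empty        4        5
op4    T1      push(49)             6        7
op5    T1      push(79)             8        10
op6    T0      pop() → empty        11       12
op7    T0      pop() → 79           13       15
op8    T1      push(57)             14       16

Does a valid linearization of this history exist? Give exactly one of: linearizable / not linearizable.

through event 11 a valid linearization exists; event 12 (op6 responding at time 12) ends that
6 completed operations, 4 real-time-consistent orders — every LIFO stack replay fails
for example op1, op2, op3, op4, op5, op6 fails at step 2: op2 pop() → 49 is not legal there
for example op1, op3, op2, op4, op5, op6 fails at step 3: op2 pop() → 49 is not legal there

not linearizable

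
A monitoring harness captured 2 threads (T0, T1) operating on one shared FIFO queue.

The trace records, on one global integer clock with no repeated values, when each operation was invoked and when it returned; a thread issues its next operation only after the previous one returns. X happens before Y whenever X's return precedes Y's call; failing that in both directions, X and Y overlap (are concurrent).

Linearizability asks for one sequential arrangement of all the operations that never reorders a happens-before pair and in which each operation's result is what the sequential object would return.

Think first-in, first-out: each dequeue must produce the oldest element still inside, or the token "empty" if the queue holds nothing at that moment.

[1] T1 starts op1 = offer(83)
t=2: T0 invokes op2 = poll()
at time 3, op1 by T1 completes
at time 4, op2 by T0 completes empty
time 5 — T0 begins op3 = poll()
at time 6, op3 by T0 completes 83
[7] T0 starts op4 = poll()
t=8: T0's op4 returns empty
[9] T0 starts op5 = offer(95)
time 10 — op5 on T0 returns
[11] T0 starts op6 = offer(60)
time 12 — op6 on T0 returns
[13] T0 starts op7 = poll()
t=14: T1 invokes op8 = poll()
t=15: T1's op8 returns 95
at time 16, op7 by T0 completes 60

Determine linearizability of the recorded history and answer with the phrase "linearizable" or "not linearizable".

linearizable

witness order: op2, op1, op3, op4, op5, op6, op8, op7
step 1: op2 poll() → empty — queue <>
step 2: op1 offer(83) — queue <83>
step 3: op3 poll() → 83 — queue <>
step 4: op4 poll() → empty — queue <>
step 5: op5 offer(95) — queue <95>
step 6: op6 offer(60) — queue <95,60>
step 7: op8 poll() → 95 — queue <60>
step 8: op7 poll() → 60 — queue <>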